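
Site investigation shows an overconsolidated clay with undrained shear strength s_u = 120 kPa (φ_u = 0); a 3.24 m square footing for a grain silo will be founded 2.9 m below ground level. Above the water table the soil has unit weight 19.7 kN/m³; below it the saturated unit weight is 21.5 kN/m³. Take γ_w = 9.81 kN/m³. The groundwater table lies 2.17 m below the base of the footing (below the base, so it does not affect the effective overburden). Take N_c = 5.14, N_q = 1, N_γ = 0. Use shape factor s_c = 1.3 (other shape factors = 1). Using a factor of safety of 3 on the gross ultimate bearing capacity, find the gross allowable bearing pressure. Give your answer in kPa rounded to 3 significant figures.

Overburden at base level: q = 19.7 × 2.9 = 57.13 kPa.
Cohesion term c·N_c·s_c = 120 × 5.14 × 1.3 = 801.84 kPa; surcharge term q·N_q = 57.13 × 1 = 57.13 kPa.
q_ult = 801.84 + 57.13 = 858.97 kPa.
q_all = 858.97 / 3 = 286.32 kPa.

q_all ≈ 286 kPa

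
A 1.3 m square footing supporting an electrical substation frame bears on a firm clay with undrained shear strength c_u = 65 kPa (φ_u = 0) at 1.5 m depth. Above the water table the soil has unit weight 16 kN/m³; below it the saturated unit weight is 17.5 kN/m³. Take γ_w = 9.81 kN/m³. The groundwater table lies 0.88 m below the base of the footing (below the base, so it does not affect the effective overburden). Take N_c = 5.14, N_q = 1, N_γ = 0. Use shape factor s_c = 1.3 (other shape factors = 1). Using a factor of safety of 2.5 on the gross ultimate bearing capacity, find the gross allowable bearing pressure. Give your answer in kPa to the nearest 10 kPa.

q = γ·D_f = 16 × 1.5 = 24 kPa.
c·N_c·s_c = 65 × 5.14 × 1.3 = 434.33 kPa
q·N_q = 24 × 1 = 24 kPa
q_ult = 434.33 + 24 = 458.33 kPa.
q_all = 458.33 / 2.5 = 183.33 kPa.

q_all ≈ 180 kPa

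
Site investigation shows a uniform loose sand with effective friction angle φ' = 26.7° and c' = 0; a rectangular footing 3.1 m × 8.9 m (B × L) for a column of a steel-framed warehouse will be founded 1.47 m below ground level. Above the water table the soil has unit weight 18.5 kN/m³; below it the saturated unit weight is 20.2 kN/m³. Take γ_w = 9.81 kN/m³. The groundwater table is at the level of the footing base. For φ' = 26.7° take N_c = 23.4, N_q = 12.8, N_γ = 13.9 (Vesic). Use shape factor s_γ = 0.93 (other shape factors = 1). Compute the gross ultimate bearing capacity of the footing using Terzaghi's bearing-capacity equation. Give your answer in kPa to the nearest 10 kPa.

q_ult ≈ 560 kPa

q = γ·D_f = 18.5 × 1.47 = 27.195 kPa.
For the ½γBN_γ term take γ' = 20.2 − 9.81 = 10.39 kN/m³ (soil below base is submerged).
q·N_q = 27.195 × 12.8 = 348.1 kPa
0.5·γ·B·N_γ·s_γ = 0.5 × 10.39 × 3.1 × 13.9 × 0.93 = 208.18 kPa
q_ult = 348.1 + 208.18 = 556.28 kPa.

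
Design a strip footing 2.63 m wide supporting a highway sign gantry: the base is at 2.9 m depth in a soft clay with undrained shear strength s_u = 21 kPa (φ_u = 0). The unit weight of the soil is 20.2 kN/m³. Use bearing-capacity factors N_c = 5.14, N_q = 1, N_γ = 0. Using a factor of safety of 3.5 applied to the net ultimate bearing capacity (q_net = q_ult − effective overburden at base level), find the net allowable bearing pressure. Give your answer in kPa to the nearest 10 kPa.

Effective surcharge at the founding depth q = γ·D_f = 20.2 × 2.9 = 58.58 kPa.
q_ult = c·N_c + q·N_q
     = 21 × 5.14 + 58.58 × 1
     = 107.94 + 58.58 = 166.52 kPa.
Net ultimate: q_net = 166.52 − 58.58 = 107.94 kPa.
q_all(net) = 107.94 / 3.5 = 30.84 kPa.

q_all(net) ≈ 30 kPa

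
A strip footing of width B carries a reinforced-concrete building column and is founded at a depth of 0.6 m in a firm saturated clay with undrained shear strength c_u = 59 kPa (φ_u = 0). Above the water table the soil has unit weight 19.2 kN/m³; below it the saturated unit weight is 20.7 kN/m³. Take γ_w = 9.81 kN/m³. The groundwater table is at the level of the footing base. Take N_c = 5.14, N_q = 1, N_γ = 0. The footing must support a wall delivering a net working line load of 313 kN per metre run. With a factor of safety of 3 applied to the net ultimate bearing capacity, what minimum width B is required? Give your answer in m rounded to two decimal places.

Overburden at base level: q = 19.2 × 0.6 = 11.52 kPa.
Cohesion term c·N_c = 59 × 5.14 = 303.26 kPa; surcharge term q·N_q = 11.52 × 1 = 11.52 kPa.
q_ult = 303.26 + 11.52 = 314.78 kPa.
For φ = 0 the ½γBN_γ term vanishes, so q_ult is independent of B. q_net = 314.78 − 11.52 = 303.26 kPa; q_all(net) = 303.26/3 = 101.09 kPa.
Required width B = w / q_all(net) = 313 / 101.09 = 3.096 m.

B = 3.10 m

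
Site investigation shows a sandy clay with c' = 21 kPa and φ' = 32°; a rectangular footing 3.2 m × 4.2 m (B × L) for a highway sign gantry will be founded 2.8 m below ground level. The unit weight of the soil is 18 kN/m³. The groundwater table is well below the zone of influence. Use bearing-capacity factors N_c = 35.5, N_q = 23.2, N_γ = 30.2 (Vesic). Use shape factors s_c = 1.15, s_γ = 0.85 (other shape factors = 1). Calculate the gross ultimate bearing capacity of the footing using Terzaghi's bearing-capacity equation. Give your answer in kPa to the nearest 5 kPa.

q_ult ≈ 2765 kPa

Overburden at base level: q = 18 × 2.8 = 50.4 kPa.
Cohesion term c·N_c·s_c = 21 × 35.5 × 1.15 = 857.32 kPa; surcharge term q·N_q = 50.4 × 23.2 = 1169.3 kPa; self-weight term 0.5·γ·B·N_γ·s_γ = 0.5 × 18 × 3.2 × 30.2 × 0.85 = 739.3 kPa.
q_ult = 857.32 + 1169.3 + 739.3 = 2765.9 kPa.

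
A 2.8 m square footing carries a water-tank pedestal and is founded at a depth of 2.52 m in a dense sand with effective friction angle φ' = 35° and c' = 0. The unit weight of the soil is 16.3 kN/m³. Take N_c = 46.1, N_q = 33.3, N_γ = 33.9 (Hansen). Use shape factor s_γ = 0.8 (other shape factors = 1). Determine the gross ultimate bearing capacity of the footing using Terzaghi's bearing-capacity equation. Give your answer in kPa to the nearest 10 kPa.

Effective surcharge at the founding depth q = γ·D_f = 16.3 × 2.52 = 41.076 kPa.
q_ult = q·N_q + 0.5·γ·B·N_γ·s_γ
     = 41.076 × 33.3 + 0.5 × 16.3 × 2.8 × 33.9 × 0.8
     = 1367.8 + 618.88 = 1986.7 kPa.

q_ult ≈ 1990 kPa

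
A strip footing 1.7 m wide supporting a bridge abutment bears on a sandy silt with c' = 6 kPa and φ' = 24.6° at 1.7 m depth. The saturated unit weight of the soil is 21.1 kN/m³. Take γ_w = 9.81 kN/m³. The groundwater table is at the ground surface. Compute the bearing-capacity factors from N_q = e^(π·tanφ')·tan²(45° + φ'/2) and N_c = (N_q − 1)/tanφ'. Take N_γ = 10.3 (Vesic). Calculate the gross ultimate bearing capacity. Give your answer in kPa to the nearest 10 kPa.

tan24.6° = 0.4578, so N_q = e^(π×0.4578)·tan²(57.3°) = 4.214 × 2.426 = 10.22.
N_c = (10.22 − 1)/tan24.6° = 20.15.
With the water table at the surface the whole profile is submerged: γ' = 21.1 − 9.81 = 11.29 kN/m³, so q = γ'·D_f = 19.193 kPa; the same γ' applies in the ½γBN_γ term.
q_ult = c·N_c + q·N_q + 0.5·γ·B·N_γ
     = 6 × 20.146 + 19.193 × 10.224 + 0.5 × 11.29 × 1.7 × 10.3
     = 120.88 + 196.22 + 98.844 = 415.94 kPa.

q_ult ≈ 420 kPa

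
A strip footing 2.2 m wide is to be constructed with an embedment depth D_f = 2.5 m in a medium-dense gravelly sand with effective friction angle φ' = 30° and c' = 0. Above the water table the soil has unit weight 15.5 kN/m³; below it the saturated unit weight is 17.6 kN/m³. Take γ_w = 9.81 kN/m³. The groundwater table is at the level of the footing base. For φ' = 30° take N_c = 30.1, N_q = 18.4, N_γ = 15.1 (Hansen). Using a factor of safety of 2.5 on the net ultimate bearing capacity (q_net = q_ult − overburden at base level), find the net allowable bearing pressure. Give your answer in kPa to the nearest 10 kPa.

q_all(net) ≈ 320 kPa

Effective surcharge at the founding depth q = γ·D_f = 15.5 × 2.5 = 38.75 kPa.
The water table coincides with the base, so in the self-weight term γ → γ' = 7.79 kN/m³.
q_ult = q·N_q + 0.5·γ·B·N_γ
     = 38.75 × 18.4 + 0.5 × 7.79 × 2.2 × 15.1
     = 713 + 129.39 = 842.39 kPa.
q_net = 842.39 − 38.75 = 803.64 kPa.
q_all(net) = 803.64 / 2.5 = 321.46 kPa.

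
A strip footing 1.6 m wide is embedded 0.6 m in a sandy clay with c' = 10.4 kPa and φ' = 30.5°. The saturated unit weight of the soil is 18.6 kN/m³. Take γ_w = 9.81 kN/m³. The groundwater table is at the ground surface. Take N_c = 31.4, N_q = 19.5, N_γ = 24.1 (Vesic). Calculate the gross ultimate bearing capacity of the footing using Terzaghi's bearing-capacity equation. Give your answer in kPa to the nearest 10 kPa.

With the water table at the surface the whole profile is submerged: γ' = 18.6 − 9.81 = 8.79 kN/m³, so q = γ'·D_f = 5.274 kPa; the same γ' applies in the ½γBN_γ term.
q_ult = c·N_c + q·N_q + 0.5·γ·B·N_γ
     = 10.4 × 31.4 + 5.274 × 19.5 + 0.5 × 8.79 × 1.6 × 24.1
     = 326.56 + 102.84 + 169.47 = 598.87 kPa.

q_ult ≈ 600 kPa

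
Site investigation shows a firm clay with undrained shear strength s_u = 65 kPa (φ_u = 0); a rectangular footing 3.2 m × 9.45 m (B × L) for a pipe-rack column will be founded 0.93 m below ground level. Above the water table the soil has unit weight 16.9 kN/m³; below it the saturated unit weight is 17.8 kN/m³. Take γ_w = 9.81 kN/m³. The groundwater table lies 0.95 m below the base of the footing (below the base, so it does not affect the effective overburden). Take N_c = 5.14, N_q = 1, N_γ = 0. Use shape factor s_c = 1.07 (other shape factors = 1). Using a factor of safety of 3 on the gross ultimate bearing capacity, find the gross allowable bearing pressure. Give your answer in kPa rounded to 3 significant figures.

q_all ≈ 124 kPa

q = γ·D_f = 16.9 × 0.93 = 15.717 kPa.
c·N_c·s_c = 65 × 5.14 × 1.07 = 357.49 kPa
q·N_q = 15.717 × 1 = 15.717 kPa
q_ult = 357.49 + 15.717 = 373.2 kPa.
q_all = 373.2 / 3 = 124.4 kPa.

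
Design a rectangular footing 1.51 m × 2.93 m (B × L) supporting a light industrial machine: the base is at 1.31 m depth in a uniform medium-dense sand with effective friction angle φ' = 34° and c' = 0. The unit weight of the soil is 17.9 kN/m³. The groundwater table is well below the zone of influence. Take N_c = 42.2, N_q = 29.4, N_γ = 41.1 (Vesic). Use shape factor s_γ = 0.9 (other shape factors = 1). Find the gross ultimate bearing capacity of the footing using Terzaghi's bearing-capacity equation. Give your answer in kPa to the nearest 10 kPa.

Effective surcharge at the founding depth q = γ·D_f = 17.9 × 1.31 = 23.449 kPa.
q_ult = q·N_q + 0.5·γ·B·N_γ·s_γ
     = 23.449 × 29.4 + 0.5 × 17.9 × 1.51 × 41.1 × 0.9
     = 689.4 + 499.9 = 1189.3 kPa.

q_ult ≈ 1190 kPa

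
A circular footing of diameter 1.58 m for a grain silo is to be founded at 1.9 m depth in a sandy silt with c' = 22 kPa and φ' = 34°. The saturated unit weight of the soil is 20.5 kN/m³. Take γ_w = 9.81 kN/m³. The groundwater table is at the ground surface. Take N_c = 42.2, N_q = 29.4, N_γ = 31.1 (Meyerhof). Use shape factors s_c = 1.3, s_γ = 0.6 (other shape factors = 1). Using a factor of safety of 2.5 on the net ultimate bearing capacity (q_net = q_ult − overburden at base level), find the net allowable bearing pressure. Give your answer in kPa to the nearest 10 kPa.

With the water table at the surface the whole profile is submerged: γ' = 20.5 − 9.81 = 10.69 kN/m³, so q = γ'·D_f = 20.311 kPa; the same γ' applies in the ½γBN_γ term.
q_ult = c·N_c·s_c + q·N_q + 0.5·γ·B·N_γ·s_γ
     = 22 × 42.2 × 1.3 + 20.311 × 29.4 + 0.5 × 10.69 × 1.58 × 31.1 × 0.6
     = 1206.9 + 597.14 + 157.59 = 1961.6 kPa.
q_net = 1961.6 − 20.311 = 1941.3 kPa.
q_all(net) = 1941.3 / 2.5 = 776.54 kPa.

q_all(net) ≈ 780 kPa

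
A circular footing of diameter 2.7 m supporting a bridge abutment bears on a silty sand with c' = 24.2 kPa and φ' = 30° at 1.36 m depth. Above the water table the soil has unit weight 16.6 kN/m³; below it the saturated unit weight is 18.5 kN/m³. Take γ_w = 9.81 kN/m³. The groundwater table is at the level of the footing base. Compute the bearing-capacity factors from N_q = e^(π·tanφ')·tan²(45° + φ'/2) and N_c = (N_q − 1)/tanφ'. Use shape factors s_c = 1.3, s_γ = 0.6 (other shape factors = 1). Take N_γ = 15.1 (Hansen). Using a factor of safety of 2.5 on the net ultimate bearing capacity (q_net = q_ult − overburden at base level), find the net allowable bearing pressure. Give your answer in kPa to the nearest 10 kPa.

N_q = e^(π·tan30°)·tan²(60°) = 18.4; N_c = (N_q − 1)/tanφ' = 30.14.
Overburden at base level: q = 16.6 × 1.36 = 22.576 kPa.
Below the base the soil is submerged, so the ½γBN_γ term uses γ' = 18.5 − 9.81 = 8.69 kN/m³.
Cohesion term c·N_c·s_c = 24.2 × 30.14 × 1.3 = 948.19 kPa; surcharge term q·N_q = 22.576 × 18.401 = 415.42 kPa; self-weight term 0.5·γ·B·N_γ·s_γ = 0.5 × 8.69 × 2.7 × 15.1 × 0.6 = 106.29 kPa.
q_ult = 948.19 + 415.42 + 106.29 = 1469.9 kPa.
q_net = 1469.9 − 22.576 = 1447.3 kPa.
q_all(net) = 1447.3 / 2.5 = 578.93 kPa.

q_all(net) ≈ 580 kPa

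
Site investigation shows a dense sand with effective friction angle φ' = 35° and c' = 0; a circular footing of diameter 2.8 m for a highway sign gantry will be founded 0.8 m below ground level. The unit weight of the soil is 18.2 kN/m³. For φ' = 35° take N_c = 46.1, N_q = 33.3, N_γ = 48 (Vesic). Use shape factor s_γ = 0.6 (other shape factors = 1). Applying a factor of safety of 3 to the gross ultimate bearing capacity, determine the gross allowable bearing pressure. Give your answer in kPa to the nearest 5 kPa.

Overburden at base level: q = 18.2 × 0.8 = 14.56 kPa.
Surcharge term q·N_q = 14.56 × 33.3 = 484.85 kPa; self-weight term 0.5·γ·B·N_γ·s_γ = 0.5 × 18.2 × 2.8 × 48 × 0.6 = 733.82 kPa.
q_ult = 484.85 + 733.82 = 1218.7 kPa.
q_all = q_ult / FS = 1218.7 / 3 = 406.22 kPa.

q_all ≈ 405 kPa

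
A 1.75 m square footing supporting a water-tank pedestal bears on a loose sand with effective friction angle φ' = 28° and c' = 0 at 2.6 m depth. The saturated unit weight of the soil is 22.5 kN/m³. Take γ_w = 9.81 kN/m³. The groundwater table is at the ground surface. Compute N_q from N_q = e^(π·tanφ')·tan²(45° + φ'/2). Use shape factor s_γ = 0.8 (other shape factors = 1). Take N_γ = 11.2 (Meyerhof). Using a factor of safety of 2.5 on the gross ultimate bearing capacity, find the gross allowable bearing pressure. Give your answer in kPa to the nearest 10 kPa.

q_all ≈ 230 kPa

N_q = e^(π·tan28°)·tan²(59°) = 14.72.
γ' = 22.5 − 9.81 = 12.69 kN/m³ (submerged throughout). q = 12.69 × 2.6 = 32.994 kPa; the same γ' applies in the ½γBN_γ term.
q·N_q = 32.994 × 14.72 = 485.67 kPa
0.5·γ·B·N_γ·s_γ = 0.5 × 12.69 × 1.75 × 11.2 × 0.8 = 99.49 kPa
q_ult = 485.67 + 99.49 = 585.16 kPa.
q_all = 585.16 / 2.5 = 234.06 kPa.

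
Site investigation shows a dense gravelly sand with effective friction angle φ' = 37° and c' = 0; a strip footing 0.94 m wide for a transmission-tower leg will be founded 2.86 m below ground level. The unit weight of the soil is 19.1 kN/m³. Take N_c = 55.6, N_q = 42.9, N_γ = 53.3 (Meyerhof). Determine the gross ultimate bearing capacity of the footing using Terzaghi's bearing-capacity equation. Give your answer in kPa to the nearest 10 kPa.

Overburden at base level: q = 19.1 × 2.86 = 54.626 kPa.
Surcharge term q·N_q = 54.626 × 42.9 = 2343.5 kPa; self-weight term 0.5·γ·B·N_γ = 0.5 × 19.1 × 0.94 × 53.3 = 478.47 kPa.
q_ult = 2343.5 + 478.47 = 2821.9 kPa.

q_ult ≈ 2820 kPa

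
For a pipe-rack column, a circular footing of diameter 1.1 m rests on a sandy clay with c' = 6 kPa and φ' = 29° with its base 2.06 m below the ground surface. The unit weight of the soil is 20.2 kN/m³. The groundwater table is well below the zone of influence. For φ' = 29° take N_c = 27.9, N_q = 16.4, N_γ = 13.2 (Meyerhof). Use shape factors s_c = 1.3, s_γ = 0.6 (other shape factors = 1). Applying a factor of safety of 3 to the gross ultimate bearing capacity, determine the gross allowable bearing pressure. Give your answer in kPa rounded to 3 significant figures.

q_all ≈ 329 kPa

Overburden at base level: q = 20.2 × 2.06 = 41.612 kPa.
Cohesion term c·N_c·s_c = 6 × 27.9 × 1.3 = 217.62 kPa; surcharge term q·N_q = 41.612 × 16.4 = 682.44 kPa; self-weight term 0.5·γ·B·N_γ·s_γ = 0.5 × 20.2 × 1.1 × 13.2 × 0.6 = 87.991 kPa.
q_ult = 217.62 + 682.44 + 87.991 = 988.05 kPa.
q_all = q_ult / FS = 988.05 / 3 = 329.35 kPa.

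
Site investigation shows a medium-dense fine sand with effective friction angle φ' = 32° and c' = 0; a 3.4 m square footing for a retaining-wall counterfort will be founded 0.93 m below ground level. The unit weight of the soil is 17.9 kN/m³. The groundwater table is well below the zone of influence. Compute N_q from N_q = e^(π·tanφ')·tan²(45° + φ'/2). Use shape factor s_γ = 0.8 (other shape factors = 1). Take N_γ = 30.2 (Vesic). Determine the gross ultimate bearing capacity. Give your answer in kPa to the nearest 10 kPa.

q_ult ≈ 1120 kPa

tan32° = 0.6249, so N_q = e^(π×0.6249)·tan²(61°) = 7.121 × 3.255 = 23.18.
Effective surcharge at the founding depth q = γ·D_f = 17.9 × 0.93 = 16.647 kPa.
q_ult = q·N_q + 0.5·γ·B·N_γ·s_γ
     = 16.647 × 23.177 + 0.5 × 17.9 × 3.4 × 30.2 × 0.8
     = 385.82 + 735.19 = 1121 kPa.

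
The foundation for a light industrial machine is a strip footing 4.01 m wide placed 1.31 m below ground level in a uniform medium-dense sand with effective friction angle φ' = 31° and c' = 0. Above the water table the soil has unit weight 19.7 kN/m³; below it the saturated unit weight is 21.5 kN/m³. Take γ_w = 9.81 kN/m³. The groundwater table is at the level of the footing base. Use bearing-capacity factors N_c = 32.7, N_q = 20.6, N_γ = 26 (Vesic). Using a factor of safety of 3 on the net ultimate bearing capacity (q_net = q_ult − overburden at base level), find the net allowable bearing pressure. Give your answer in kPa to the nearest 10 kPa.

Effective surcharge at the founding depth q = γ·D_f = 19.7 × 1.31 = 25.807 kPa.
The water table coincides with the base, so in the self-weight term γ → γ' = 11.69 kN/m³.
q_ult = q·N_q + 0.5·γ·B·N_γ
     = 25.807 × 20.6 + 0.5 × 11.69 × 4.01 × 26
     = 531.62 + 609.4 = 1141 kPa.
q_net = 1141 − 25.807 = 1115.2 kPa.
q_all(net) = 1115.2 / 3 = 371.74 kPa.

q_all(net) ≈ 370 kPa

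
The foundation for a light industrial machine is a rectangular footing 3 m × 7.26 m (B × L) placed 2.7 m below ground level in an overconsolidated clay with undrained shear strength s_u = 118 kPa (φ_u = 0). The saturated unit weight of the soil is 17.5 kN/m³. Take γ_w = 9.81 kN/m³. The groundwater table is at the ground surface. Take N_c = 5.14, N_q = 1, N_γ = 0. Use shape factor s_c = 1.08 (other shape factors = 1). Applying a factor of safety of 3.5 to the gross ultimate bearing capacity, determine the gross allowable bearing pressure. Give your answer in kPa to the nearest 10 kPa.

q_all ≈ 190 kPa

With the water table at the surface the whole profile is submerged: γ' = 17.5 − 9.81 = 7.69 kN/m³, so q = γ'·D_f = 20.763 kPa.
q_ult = c·N_c·s_c + q·N_q
     = 118 × 5.14 × 1.08 + 20.763 × 1
     = 655.04 + 20.763 = 675.8 kPa.
q_all = q_ult / FS = 675.8 / 3.5 = 193.09 kPa.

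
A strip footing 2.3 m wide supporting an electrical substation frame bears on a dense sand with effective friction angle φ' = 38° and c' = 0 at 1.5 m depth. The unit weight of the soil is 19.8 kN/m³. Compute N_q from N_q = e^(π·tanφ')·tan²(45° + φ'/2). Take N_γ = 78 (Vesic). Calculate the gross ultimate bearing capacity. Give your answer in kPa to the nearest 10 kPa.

tan38° = 0.7813, so N_q = e^(π×0.7813)·tan²(64°) = 11.64 × 4.204 = 48.93.
q = γ·D_f = 19.8 × 1.5 = 29.7 kPa.
q·N_q = 29.7 × 48.933 = 1453.3 kPa
0.5·γ·B·N_γ = 0.5 × 19.8 × 2.3 × 78 = 1776.1 kPa
q_ult = 1453.3 + 1776.1 = 3229.4 kPa.

q_ult ≈ 3230 kPa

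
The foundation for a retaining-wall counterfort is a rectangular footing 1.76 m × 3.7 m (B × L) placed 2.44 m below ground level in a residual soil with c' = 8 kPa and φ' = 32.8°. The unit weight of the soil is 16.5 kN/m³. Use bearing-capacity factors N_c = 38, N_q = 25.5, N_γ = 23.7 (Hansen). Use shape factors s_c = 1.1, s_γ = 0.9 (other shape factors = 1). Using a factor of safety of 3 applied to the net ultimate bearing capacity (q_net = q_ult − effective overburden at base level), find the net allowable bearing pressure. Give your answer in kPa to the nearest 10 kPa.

Effective surcharge at the founding depth q = γ·D_f = 16.5 × 2.44 = 40.26 kPa.
q_ult = c·N_c·s_c + q·N_q + 0.5·γ·B·N_γ·s_γ
     = 8 × 38 × 1.1 + 40.26 × 25.5 + 0.5 × 16.5 × 1.76 × 23.7 × 0.9
     = 334.4 + 1026.6 + 309.71 = 1670.7 kPa.
Net ultimate: q_net = 1670.7 − 40.26 = 1630.5 kPa.
q_all(net) = 1630.5 / 3 = 543.49 kPa.

q_all(net) ≈ 540 kPa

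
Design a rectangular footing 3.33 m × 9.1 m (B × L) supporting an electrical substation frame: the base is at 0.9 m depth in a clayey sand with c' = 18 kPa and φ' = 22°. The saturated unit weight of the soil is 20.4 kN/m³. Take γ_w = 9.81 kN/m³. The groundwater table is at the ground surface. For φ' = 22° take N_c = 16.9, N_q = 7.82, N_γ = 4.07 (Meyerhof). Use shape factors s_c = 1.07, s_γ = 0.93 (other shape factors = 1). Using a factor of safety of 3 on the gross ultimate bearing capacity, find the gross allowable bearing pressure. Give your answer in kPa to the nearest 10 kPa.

q_all ≈ 160 kPa

With the water table at the surface the whole profile is submerged: γ' = 20.4 − 9.81 = 10.59 kN/m³, so q = γ'·D_f = 9.531 kPa; the same γ' applies in the ½γBN_γ term.
q_ult = c·N_c·s_c + q·N_q + 0.5·γ·B·N_γ·s_γ
     = 18 × 16.9 × 1.07 + 9.531 × 7.82 + 0.5 × 10.59 × 3.33 × 4.07 × 0.93
     = 325.49 + 74.532 + 66.74 = 466.77 kPa.
q_all = 466.77 / 3 = 155.59 kPa.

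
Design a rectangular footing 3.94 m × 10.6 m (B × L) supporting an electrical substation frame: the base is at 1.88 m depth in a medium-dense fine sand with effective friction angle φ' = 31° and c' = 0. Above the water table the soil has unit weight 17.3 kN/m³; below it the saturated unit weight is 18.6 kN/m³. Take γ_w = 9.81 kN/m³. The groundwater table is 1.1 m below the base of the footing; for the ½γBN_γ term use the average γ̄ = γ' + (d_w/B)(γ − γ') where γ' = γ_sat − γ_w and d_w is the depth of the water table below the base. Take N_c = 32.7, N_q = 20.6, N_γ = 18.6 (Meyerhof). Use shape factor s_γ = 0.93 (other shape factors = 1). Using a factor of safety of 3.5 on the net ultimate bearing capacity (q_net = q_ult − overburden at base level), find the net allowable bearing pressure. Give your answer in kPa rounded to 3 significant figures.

Effective surcharge at the founding depth q = γ·D_f = 17.3 × 1.88 = 32.524 kPa.
With d_w = 1.1 m < B, γ̄ = 8.79 + (1.1/3.94) × (17.3 − 8.79) = 11.166 kN/m³.
q_ult = q·N_q + 0.5·γ·B·N_γ·s_γ
     = 32.524 × 20.6 + 0.5 × 11.166 × 3.94 × 18.6 × 0.93
     = 669.99 + 380.5 = 1050.5 kPa.
q_net = 1050.5 − 32.524 = 1018 kPa.
q_all(net) = 1018 / 3.5 = 290.85 kPa.

q_all(net) ≈ 291 kPa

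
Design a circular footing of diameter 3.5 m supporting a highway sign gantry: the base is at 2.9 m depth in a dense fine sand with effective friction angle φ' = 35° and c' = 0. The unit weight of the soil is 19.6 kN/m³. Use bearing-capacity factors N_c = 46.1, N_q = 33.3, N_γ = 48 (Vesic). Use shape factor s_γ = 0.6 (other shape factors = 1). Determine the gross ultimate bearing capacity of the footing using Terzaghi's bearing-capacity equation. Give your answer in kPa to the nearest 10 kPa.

q_ult ≈ 2880 kPa

Effective surcharge at the founding depth q = γ·D_f = 19.6 × 2.9 = 56.84 kPa.
q_ult = q·N_q + 0.5·γ·B·N_γ·s_γ
     = 56.84 × 33.3 + 0.5 × 19.6 × 3.5 × 48 × 0.6
     = 1892.8 + 987.84 = 2880.6 kPa.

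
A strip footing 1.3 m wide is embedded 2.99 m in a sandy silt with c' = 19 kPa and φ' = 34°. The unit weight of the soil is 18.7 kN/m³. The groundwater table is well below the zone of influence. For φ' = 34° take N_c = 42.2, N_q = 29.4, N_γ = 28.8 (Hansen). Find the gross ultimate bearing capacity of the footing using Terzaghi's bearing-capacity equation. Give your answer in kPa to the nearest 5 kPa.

Overburden at base level: q = 18.7 × 2.99 = 55.913 kPa.
Cohesion term c·N_c = 19 × 42.2 = 801.8 kPa; surcharge term q·N_q = 55.913 × 29.4 = 1643.8 kPa; self-weight term 0.5·γ·B·N_γ = 0.5 × 18.7 × 1.3 × 28.8 = 350.06 kPa.
q_ult = 801.8 + 1643.8 + 350.06 = 2795.7 kPa.

q_ult ≈ 2795 kPa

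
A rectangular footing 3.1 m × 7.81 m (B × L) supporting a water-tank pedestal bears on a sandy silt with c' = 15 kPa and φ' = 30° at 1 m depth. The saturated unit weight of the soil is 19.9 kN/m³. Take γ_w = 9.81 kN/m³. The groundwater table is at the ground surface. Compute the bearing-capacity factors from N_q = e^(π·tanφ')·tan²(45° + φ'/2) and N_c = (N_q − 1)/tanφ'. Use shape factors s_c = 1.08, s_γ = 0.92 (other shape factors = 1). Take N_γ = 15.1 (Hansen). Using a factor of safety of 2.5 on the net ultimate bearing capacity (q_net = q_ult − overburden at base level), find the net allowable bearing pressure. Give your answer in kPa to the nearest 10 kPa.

N_q = e^(π·tan30°)·tan²(60°) = 18.4; N_c = (N_q − 1)/tanφ' = 30.14.
γ' = 19.9 − 9.81 = 10.09 kN/m³ (submerged throughout). q = 10.09 × 1 = 10.09 kPa; the same γ' applies in the ½γBN_γ term.
c·N_c·s_c = 15 × 30.14 × 1.08 = 488.26 kPa
q·N_q = 10.09 × 18.401 = 185.67 kPa
0.5·γ·B·N_γ·s_γ = 0.5 × 10.09 × 3.1 × 15.1 × 0.92 = 217.26 kPa
q_ult = 488.26 + 185.67 + 217.26 = 891.19 kPa.
q_net = 891.19 − 10.09 = 881.1 kPa.
q_all(net) = 881.1 / 2.5 = 352.44 kPa.

q_all(net) ≈ 350 kPa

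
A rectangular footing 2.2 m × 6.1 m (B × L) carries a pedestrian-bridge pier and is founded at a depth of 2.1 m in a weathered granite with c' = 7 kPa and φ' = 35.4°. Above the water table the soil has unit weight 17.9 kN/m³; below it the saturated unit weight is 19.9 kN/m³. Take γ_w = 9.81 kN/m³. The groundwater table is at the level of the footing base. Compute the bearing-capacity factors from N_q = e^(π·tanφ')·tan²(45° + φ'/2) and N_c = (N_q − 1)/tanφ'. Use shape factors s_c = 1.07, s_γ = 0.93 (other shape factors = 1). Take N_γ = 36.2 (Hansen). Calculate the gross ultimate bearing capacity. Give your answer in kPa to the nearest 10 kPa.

tan35.4° = 0.7107, so N_q = e^(π×0.7107)·tan²(62.7°) = 9.324 × 3.754 = 35.
N_c = (35 − 1)/tan35.4° = 47.84.
q = γ·D_f = 17.9 × 2.1 = 37.59 kPa.
For the ½γBN_γ term take γ' = 19.9 − 9.81 = 10.09 kN/m³ (soil below base is submerged).
c·N_c·s_c = 7 × 47.844 × 1.07 = 358.35 kPa
q·N_q = 37.59 × 35.001 = 1315.7 kPa
0.5·γ·B·N_γ·s_γ = 0.5 × 10.09 × 2.2 × 36.2 × 0.93 = 373.66 kPa
q_ult = 358.35 + 1315.7 + 373.66 = 2047.7 kPa.

q_ult ≈ 2050 kPa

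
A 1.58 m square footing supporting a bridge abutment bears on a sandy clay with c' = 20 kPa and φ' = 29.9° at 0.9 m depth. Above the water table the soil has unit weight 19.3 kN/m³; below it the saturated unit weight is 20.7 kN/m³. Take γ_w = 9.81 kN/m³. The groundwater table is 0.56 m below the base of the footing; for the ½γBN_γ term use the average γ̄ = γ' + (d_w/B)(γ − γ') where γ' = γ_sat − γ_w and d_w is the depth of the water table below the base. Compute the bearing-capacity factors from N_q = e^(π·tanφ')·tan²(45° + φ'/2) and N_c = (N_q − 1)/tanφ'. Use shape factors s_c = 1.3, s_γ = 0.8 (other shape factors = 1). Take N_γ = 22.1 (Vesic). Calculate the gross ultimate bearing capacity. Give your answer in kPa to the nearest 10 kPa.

q_ult ≈ 1290 kPa

tan29.9° = 0.575, so N_q = e^(π×0.575)·tan²(59.95°) = 6.089 × 2.988 = 18.19.
N_c = (18.19 − 1)/tan29.9° = 29.9.
Overburden at base level: q = 19.3 × 0.9 = 17.37 kPa.
The water table is 0.56 m below the base (< B = 1.58 m), so the ½γBN_γ term uses γ̄ = γ' + (d_w/B)(γ − γ') = 10.89 + (0.56/1.58)(19.3 − 10.89) = 13.871 kN/m³.
Cohesion term c·N_c·s_c = 20 × 29.901 × 1.3 = 777.42 kPa; surcharge term q·N_q = 17.37 × 18.194 = 316.03 kPa; self-weight term 0.5·γ·B·N_γ·s_γ = 0.5 × 13.871 × 1.58 × 22.1 × 0.8 = 193.74 kPa.
q_ult = 777.42 + 316.03 + 193.74 = 1287.2 kPa.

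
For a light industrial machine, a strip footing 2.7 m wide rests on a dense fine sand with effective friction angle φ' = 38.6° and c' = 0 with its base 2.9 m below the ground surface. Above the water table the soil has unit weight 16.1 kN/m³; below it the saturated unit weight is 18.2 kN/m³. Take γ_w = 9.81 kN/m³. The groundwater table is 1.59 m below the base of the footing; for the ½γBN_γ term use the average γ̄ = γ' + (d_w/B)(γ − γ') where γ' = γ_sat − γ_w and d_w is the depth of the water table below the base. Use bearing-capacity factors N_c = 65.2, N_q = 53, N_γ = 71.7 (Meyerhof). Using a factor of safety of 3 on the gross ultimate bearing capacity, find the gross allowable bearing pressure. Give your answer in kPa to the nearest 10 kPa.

q = γ·D_f = 16.1 × 2.9 = 46.69 kPa.
γ' = 8.39 kN/m³; averaging over the depth B below the base, γ̄ = γ' + (d_w/B)(γ − γ') = 12.93 kN/m³.
q·N_q = 46.69 × 53 = 2474.6 kPa
0.5·γ·B·N_γ = 0.5 × 12.93 × 2.7 × 71.7 = 1251.6 kPa
q_ult = 2474.6 + 1251.6 = 3726.2 kPa.
q_all = 3726.2 / 3 = 1242.1 kPa.

q_all ≈ 1240 kPa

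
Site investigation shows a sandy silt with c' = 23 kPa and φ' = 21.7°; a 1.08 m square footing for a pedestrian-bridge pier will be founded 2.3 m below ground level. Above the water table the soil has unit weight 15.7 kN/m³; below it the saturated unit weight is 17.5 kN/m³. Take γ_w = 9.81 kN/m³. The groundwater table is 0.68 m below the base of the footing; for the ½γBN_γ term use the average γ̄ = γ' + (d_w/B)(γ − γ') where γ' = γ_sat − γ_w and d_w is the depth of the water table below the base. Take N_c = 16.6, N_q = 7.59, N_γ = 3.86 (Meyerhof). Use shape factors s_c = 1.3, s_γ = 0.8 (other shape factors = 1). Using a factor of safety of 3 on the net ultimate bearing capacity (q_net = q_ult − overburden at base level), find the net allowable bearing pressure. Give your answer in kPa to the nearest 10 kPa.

q_all(net) ≈ 250 kPa

Effective surcharge at the founding depth q = γ·D_f = 15.7 × 2.3 = 36.11 kPa.
With d_w = 0.68 m < B, γ̄ = 7.69 + (0.68/1.08) × (15.7 − 7.69) = 12.733 kN/m³.
q_ult = c·N_c·s_c + q·N_q + 0.5·γ·B·N_γ·s_γ
     = 23 × 16.6 × 1.3 + 36.11 × 7.59 + 0.5 × 12.733 × 1.08 × 3.86 × 0.8
     = 496.34 + 274.07 + 21.233 = 791.65 kPa.
q_net = 791.65 − 36.11 = 755.54 kPa.
q_all(net) = 755.54 / 3 = 251.85 kPa.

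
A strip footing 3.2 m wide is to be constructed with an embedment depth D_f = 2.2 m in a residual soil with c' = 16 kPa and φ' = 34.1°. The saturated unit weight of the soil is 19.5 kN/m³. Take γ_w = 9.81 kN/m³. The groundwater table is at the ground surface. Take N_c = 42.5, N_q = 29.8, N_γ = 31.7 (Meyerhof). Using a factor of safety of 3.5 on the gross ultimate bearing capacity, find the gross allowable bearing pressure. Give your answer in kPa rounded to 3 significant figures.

q_all ≈ 516 kPa

Water table at ground surface, so effective unit weight γ' = 19.5 − 9.81 = 9.69 kN/m³ is used throughout; overburden q = 9.69 × 2.2 = 21.318 kPa; the same γ' applies in the ½γBN_γ term.
Cohesion term c·N_c = 16 × 42.5 = 680 kPa; surcharge term q·N_q = 21.318 × 29.8 = 635.28 kPa; self-weight term 0.5·γ·B·N_γ = 0.5 × 9.69 × 3.2 × 31.7 = 491.48 kPa.
q_ult = 680 + 635.28 + 491.48 = 1806.8 kPa.
q_all = 1806.8 / 3.5 = 516.22 kPa.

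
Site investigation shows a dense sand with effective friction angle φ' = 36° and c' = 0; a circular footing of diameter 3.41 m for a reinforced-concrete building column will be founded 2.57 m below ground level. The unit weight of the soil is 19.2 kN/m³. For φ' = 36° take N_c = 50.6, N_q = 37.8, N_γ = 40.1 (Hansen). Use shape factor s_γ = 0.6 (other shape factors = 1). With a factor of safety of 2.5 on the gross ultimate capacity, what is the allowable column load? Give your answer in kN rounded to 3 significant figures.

Overburden at base level: q = 19.2 × 2.57 = 49.344 kPa.
Surcharge term q·N_q = 49.344 × 37.8 = 1865.2 kPa; self-weight term 0.5·γ·B·N_γ·s_γ = 0.5 × 19.2 × 3.41 × 40.1 × 0.6 = 787.63 kPa.
q_ult = 1865.2 + 787.63 = 2652.8 kPa.
Gross allowable pressure q_all = 2652.8 / 2.5 = 1061.1 kPa.
Footing area = 9.1327 m², so allowable column load = 1061.1 × 9.1327 = 9691 kN.

P_all ≈ 9690 kN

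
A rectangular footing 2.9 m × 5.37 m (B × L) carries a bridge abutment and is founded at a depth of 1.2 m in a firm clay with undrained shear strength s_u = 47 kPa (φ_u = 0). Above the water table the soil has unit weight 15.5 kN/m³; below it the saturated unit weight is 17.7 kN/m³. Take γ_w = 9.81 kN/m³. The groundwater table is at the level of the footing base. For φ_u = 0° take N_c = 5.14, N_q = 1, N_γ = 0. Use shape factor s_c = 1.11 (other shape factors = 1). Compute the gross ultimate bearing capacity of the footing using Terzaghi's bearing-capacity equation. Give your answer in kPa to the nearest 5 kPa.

Overburden at base level: q = 15.5 × 1.2 = 18.6 kPa.
Cohesion term c·N_c·s_c = 47 × 5.14 × 1.11 = 268.15 kPa; surcharge term q·N_q = 18.6 × 1 = 18.6 kPa.
q_ult = 268.15 + 18.6 = 286.75 kPa.

q_ult ≈ 285 kPa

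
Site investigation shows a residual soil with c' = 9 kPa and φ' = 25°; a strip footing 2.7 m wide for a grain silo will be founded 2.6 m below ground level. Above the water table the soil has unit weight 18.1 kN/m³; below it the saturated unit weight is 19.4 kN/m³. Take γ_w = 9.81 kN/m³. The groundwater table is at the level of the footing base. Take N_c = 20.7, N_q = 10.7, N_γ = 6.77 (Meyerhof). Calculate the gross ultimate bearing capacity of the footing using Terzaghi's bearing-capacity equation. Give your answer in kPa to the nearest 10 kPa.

q_ult ≈ 780 kPa

Effective surcharge at the founding depth q = γ·D_f = 18.1 × 2.6 = 47.06 kPa.
The water table coincides with the base, so in the self-weight term γ → γ' = 9.59 kN/m³.
q_ult = c·N_c + q·N_q + 0.5·γ·B·N_γ
     = 9 × 20.7 + 47.06 × 10.7 + 0.5 × 9.59 × 2.7 × 6.77
     = 186.3 + 503.54 + 87.648 = 777.49 kPa.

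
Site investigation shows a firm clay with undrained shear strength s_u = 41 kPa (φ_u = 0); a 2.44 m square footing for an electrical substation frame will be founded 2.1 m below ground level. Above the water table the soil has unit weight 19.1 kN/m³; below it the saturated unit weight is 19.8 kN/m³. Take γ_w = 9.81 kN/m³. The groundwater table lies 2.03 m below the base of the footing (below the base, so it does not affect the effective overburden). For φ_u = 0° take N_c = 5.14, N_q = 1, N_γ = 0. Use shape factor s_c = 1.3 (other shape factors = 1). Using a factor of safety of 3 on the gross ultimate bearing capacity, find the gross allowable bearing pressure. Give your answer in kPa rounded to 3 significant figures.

q_all ≈ 105 kPa

Overburden at base level: q = 19.1 × 2.1 = 40.11 kPa.
Cohesion term c·N_c·s_c = 41 × 5.14 × 1.3 = 273.96 kPa; surcharge term q·N_q = 40.11 × 1 = 40.11 kPa.
q_ult = 273.96 + 40.11 = 314.07 kPa.
q_all = 314.07 / 3 = 104.69 kPa.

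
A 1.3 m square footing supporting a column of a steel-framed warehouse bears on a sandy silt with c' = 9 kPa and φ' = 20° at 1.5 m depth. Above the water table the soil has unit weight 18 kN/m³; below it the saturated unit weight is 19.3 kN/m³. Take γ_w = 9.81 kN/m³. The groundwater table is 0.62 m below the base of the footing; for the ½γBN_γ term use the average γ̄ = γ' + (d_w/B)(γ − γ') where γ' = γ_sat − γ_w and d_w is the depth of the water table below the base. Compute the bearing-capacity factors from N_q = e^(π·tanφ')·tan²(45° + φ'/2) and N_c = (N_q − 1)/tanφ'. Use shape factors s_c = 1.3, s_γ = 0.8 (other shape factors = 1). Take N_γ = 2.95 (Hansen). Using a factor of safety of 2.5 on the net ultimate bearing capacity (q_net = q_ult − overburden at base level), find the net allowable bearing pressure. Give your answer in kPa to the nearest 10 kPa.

N_q = e^(π·tan20°)·tan²(55°) = 6.4; N_c = (N_q − 1)/tanφ' = 14.83.
Effective surcharge at the founding depth q = γ·D_f = 18 × 1.5 = 27 kPa.
With d_w = 0.62 m < B, γ̄ = 9.49 + (0.62/1.3) × (18 − 9.49) = 13.549 kN/m³.
q_ult = c·N_c·s_c + q·N_q + 0.5·γ·B·N_γ·s_γ
     = 9 × 14.835 × 1.3 + 27 × 6.3994 + 0.5 × 13.549 × 1.3 × 2.95 × 0.8
     = 173.57 + 172.78 + 20.784 = 367.13 kPa.
q_net = 367.13 − 27 = 340.13 kPa.
q_all(net) = 340.13 / 2.5 = 136.05 kPa.

q_all(net) ≈ 140 kPa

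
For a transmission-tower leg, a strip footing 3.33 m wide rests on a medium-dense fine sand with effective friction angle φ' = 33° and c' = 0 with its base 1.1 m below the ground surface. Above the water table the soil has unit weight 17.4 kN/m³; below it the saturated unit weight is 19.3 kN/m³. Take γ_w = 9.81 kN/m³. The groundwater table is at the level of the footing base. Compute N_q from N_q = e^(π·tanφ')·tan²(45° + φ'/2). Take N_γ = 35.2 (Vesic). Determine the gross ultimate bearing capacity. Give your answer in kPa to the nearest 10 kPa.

tan33° = 0.6494, so N_q = e^(π×0.6494)·tan²(61.5°) = 7.692 × 3.392 = 26.09.
q = γ·D_f = 17.4 × 1.1 = 19.14 kPa.
For the ½γBN_γ term take γ' = 19.3 − 9.81 = 9.49 kN/m³ (soil below base is submerged).
q·N_q = 19.14 × 26.092 = 499.4 kPa
0.5·γ·B·N_γ = 0.5 × 9.49 × 3.33 × 35.2 = 556.19 kPa
q_ult = 499.4 + 556.19 = 1055.6 kPa.

q_ult ≈ 1060 kPa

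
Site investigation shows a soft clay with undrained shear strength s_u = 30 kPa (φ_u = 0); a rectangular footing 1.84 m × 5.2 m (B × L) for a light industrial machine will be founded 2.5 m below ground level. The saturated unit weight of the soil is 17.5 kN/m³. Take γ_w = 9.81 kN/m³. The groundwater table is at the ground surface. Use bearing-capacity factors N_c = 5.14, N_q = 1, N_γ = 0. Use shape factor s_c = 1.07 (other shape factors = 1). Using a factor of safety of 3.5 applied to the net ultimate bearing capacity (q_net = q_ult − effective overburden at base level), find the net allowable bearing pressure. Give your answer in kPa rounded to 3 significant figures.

q_all(net) ≈ 47.1 kPa

γ' = 17.5 − 9.81 = 7.69 kN/m³ (submerged throughout). q = 7.69 × 2.5 = 19.225 kPa.
c·N_c·s_c = 30 × 5.14 × 1.07 = 164.99 kPa
q·N_q = 19.225 × 1 = 19.225 kPa
q_ult = 164.99 + 19.225 = 184.22 kPa.
Net ultimate: q_net = 184.22 − 19.225 = 164.99 kPa.
q_all(net) = 164.99 / 3.5 = 47.141 kPa.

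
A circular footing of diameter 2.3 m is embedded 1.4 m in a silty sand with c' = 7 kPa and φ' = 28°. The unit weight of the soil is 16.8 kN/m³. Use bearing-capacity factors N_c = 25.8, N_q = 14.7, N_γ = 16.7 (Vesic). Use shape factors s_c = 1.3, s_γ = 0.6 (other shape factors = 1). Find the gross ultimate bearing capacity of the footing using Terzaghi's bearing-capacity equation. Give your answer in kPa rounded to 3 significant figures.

q_ult ≈ 774 kPa

q = γ·D_f = 16.8 × 1.4 = 23.52 kPa.
c·N_c·s_c = 7 × 25.8 × 1.3 = 234.78 kPa
q·N_q = 23.52 × 14.7 = 345.74 kPa
0.5·γ·B·N_γ·s_γ = 0.5 × 16.8 × 2.3 × 16.7 × 0.6 = 193.59 kPa
q_ult = 234.78 + 345.74 + 193.59 = 774.11 kPa.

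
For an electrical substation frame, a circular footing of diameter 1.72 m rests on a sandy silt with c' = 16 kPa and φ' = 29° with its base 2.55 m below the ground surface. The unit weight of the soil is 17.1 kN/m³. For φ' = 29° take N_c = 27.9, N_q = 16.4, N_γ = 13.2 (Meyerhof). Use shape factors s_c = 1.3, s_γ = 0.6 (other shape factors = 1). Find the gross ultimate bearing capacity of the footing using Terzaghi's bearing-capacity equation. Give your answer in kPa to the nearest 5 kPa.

Overburden at base level: q = 17.1 × 2.55 = 43.605 kPa.
Cohesion term c·N_c·s_c = 16 × 27.9 × 1.3 = 580.32 kPa; surcharge term q·N_q = 43.605 × 16.4 = 715.12 kPa; self-weight term 0.5·γ·B·N_γ·s_γ = 0.5 × 17.1 × 1.72 × 13.2 × 0.6 = 116.47 kPa.
q_ult = 580.32 + 715.12 + 116.47 = 1411.9 kPa.

q_ult ≈ 1410 kPa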